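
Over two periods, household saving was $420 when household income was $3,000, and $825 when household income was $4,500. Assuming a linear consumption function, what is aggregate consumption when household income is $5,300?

MPS = ΔS/ΔY = (825 − 420)/(4500 − 3000) = 405/1500 = 0.27
MPC = 1 − MPS = 0.73
Autonomous saving = 420 − 0.27(3000) = -390, so a = 390
C = 390 + 0.73(5300) = 390 + 3869 = 4259

C = 4259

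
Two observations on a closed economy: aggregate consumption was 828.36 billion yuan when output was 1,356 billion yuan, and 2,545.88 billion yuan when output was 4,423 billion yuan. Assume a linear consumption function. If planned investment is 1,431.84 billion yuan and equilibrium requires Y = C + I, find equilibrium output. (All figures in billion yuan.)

Y = 3411

MPC = (2545.88 − 828.36)/(4423 − 1356) = 1717.52/3067 = 0.56
a = 828.36 − 0.56(1356) = 69
Equilibrium: Y = 69 + 0.56Y + 1431.84
0.44Y = 1500.84, so Y = 1500.84/0.44 = 3411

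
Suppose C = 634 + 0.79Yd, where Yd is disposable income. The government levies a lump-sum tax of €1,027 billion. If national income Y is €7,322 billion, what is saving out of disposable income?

Yd = Y − T = 7322 − 1027 = 6295
C = 634 + 0.79(6295) = 634 + 4973.05 = 5607.05
S = Yd − C = 6295 − 5607.05 = 687.95

S = 687.95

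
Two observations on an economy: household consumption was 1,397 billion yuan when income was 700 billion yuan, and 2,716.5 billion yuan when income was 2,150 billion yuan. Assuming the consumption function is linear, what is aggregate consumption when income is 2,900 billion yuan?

C = 3399

MPC = (2716.5 − 1397)/(2150 − 700) = 1319.5/1450 = 0.91
a = 1397 − 0.91(700) = 1397 − 637 = 760
C = 760 + 0.91(2900) = 760 + 2639 = 3399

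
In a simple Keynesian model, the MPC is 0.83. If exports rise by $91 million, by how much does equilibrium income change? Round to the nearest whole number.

The multiplier is 1/(1 − MPC) = 1/0.17.
ΔY = 91/0.17 = 535.29 ≈ 535

ΔY ≈ 535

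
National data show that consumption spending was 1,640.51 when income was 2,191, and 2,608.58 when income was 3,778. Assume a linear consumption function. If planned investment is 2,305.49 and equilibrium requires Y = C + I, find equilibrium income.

Y = 6691

MPC = (2608.58 − 1640.51)/(3778 − 2191) = 968.07/1587 = 0.61
a = 1640.51 − 0.61(2191) = 304
Equilibrium: Y = 304 + 0.61Y + 2305.49
0.39Y = 2609.49, so Y = 2609.49/0.39 = 6691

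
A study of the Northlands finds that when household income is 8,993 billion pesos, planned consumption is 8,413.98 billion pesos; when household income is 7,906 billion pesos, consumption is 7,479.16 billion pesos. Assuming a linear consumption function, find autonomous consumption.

a = 680

MPC = ΔC/ΔY = (8413.98 − 7479.16)/(8993 − 7906) = 934.82/1087 = 0.86
a = C − MPC·Y = 7479.16 − 0.86(7906) = 7479.16 − 6799.16 = 680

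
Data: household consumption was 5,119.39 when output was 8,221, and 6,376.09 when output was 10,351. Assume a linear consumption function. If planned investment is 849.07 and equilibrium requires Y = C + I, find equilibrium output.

MPC = (6376.09 − 5119.39)/(10351 − 8221) = 1256.7/2130 = 0.59
a = 5119.39 − 0.59(8221) = 269
Equilibrium: Y = 269 + 0.59Y + 849.07
0.41Y = 1118.07, so Y = 1118.07/0.41 = 2727

Y = 2727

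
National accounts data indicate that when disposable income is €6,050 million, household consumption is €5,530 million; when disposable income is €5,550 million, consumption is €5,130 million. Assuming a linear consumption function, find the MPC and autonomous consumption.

MPC = ΔC/ΔY = (5530 − 5130)/(6050 − 5550) = 400/500 = 0.8
a = C − MPC·Y = 5130 − 0.8(5550) = 5130 − 4440 = 690

MPC = 0.8; a = 690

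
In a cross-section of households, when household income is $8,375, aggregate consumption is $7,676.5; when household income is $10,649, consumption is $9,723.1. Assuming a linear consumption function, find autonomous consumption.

a = 139

MPC = ΔC/ΔY = (9723.1 − 7676.5)/(10649 − 8375) = 2046.6/2274 = 0.9
a = C − MPC·Y = 7676.5 − 0.9(8375) = 7676.5 − 7537.5 = 139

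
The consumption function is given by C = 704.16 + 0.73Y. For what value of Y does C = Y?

Y = 2608

At break-even, C = Y: 704.16 + 0.73Y = Y
0.27Y = 704.16, so Y = 704.16/0.27 = 2608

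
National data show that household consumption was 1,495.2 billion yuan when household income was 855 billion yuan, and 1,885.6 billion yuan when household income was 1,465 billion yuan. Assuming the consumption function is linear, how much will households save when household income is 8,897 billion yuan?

MPC = (1885.6 − 1495.2)/(1465 − 855) = 390.4/610 = 0.64
a = 1495.2 − 0.64(855) = 1495.2 − 547.2 = 948
C = 948 + 0.64(8897) = 6642.08
S = 8897 − 6642.08 = 2254.92

S = 2254.92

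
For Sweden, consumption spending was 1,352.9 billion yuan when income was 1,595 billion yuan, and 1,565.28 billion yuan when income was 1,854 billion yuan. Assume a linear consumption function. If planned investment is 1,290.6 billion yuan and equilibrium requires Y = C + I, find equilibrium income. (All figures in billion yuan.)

Y = 7420

MPC = (1565.28 − 1352.9)/(1854 − 1595) = 212.38/259 = 0.82
a = 1352.9 − 0.82(1595) = 45
Equilibrium: Y = 45 + 0.82Y + 1290.6
0.18Y = 1335.6, so Y = 1335.6/0.18 = 7420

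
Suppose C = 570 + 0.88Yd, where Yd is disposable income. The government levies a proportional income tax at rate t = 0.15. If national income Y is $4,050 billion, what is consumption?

C = 3599.4

Yd = (1 − 0.15)(4050) = 0.85(4050) = 3442.5
C = 570 + 0.88(3442.5) = 570 + 3029.4 = 3599.4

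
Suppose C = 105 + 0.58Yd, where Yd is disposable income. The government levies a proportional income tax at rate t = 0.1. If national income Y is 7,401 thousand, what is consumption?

Yd = (1 − 0.1)(7401) = 0.9(7401) = 6660.9
C = 105 + 0.58(6660.9) = 105 + 3863.322 = 3968.322

C = 3968.322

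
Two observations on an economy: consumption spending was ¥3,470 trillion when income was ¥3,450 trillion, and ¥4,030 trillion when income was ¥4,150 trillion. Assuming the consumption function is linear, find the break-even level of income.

MPC = (4030 − 3470)/(4150 − 3450) = 560/700 = 0.8
a = 3470 − 0.8(3450) = 3470 − 2760 = 710
Break-even: Y = a/(1−MPC) = 710/0.2 = 3550

Y = 3550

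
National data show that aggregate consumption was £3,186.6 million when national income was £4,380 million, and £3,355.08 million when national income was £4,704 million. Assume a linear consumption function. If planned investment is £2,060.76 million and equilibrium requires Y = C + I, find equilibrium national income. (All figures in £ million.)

MPC = (3355.08 − 3186.6)/(4704 − 4380) = 168.48/324 = 0.52
a = 3186.6 − 0.52(4380) = 909
Equilibrium: Y = 909 + 0.52Y + 2060.76
0.48Y = 2969.76, so Y = 2969.76/0.48 = 6187

Y = 6187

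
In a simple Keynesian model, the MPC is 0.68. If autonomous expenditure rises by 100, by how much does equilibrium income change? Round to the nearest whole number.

ΔY ≈ 313

The multiplier is 1/(1 − MPC) = 1/0.32.
ΔY = 100/0.32 = 312.50 ≈ 313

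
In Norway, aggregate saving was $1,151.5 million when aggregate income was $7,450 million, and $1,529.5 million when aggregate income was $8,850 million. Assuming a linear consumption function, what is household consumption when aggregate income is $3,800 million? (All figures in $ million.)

MPS = ΔS/ΔY = (1529.5 − 1151.5)/(8850 − 7450) = 378/1400 = 0.27
MPC = 1 − MPS = 0.73
Autonomous saving = 1151.5 − 0.27(7450) = -860, so a = 860
C = 860 + 0.73(3800) = 860 + 2774 = 3634

C = 3634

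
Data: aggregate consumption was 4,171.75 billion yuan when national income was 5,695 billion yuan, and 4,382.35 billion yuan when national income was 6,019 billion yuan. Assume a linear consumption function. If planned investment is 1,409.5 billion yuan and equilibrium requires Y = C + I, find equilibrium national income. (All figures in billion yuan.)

MPC = (4382.35 − 4171.75)/(6019 − 5695) = 210.6/324 = 0.65
a = 4171.75 − 0.65(5695) = 470
Equilibrium: Y = 470 + 0.65Y + 1409.5
0.35Y = 1879.5, so Y = 1879.5/0.35 = 5370

Y = 5370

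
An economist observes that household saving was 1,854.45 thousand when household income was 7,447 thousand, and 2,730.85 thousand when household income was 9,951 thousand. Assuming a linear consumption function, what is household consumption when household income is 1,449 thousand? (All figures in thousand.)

C = 1693.85

MPS = ΔS/ΔY = (2730.85 − 1854.45)/(9951 − 7447) = 876.4/2504 = 0.35
MPC = 1 − MPS = 0.65
Autonomous saving = 1854.45 − 0.35(7447) = -752, so a = 752
C = 752 + 0.65(1449) = 752 + 941.85 = 1693.85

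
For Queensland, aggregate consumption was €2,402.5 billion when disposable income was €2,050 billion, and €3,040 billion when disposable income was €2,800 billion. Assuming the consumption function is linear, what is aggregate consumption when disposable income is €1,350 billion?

C = 1807.5

MPC = (3040 − 2402.5)/(2800 − 2050) = 637.5/750 = 0.85
a = 2402.5 − 0.85(2050) = 2402.5 − 1742.5 = 660
C = 660 + 0.85(1350) = 660 + 1147.5 = 1807.5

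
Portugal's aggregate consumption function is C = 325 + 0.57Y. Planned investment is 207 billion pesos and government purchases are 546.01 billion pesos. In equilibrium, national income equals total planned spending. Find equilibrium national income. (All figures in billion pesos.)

Y = C + I + G = 325 + 0.57Y + 207 + 546.01
Y − 0.57Y = 1078.01
0.43Y = 1078.01, so Y = 1078.01/0.43 = 2507

Y = 2507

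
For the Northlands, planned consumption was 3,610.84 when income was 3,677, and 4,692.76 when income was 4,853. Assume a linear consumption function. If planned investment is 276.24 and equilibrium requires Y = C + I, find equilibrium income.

Y = 6303

MPC = (4692.76 − 3610.84)/(4853 − 3677) = 1081.92/1176 = 0.92
a = 3610.84 − 0.92(3677) = 228
Equilibrium: Y = 228 + 0.92Y + 276.24
0.08Y = 504.24, so Y = 504.24/0.08 = 6303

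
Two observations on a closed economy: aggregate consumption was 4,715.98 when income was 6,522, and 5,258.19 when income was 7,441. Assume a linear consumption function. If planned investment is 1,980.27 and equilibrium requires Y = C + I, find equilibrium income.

MPC = (5258.19 − 4715.98)/(7441 − 6522) = 542.21/919 = 0.59
a = 4715.98 − 0.59(6522) = 868
Equilibrium: Y = 868 + 0.59Y + 1980.27
0.41Y = 2848.27, so Y = 2848.27/0.41 = 6947

Y = 6947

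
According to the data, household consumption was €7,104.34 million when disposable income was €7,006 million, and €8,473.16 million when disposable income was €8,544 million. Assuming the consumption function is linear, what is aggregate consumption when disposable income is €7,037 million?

MPC = (8473.16 − 7104.34)/(8544 − 7006) = 1368.82/1538 = 0.89
a = 7104.34 − 0.89(7006) = 7104.34 − 6235.34 = 869
C = 869 + 0.89(7037) = 869 + 6262.93 = 7131.93

C = 7131.93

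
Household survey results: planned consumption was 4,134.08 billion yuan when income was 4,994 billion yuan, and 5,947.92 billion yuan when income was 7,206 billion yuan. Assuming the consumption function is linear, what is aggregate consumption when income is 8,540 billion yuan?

C = 7041.8

MPC = (5947.92 − 4134.08)/(7206 − 4994) = 1813.84/2212 = 0.82
a = 4134.08 − 0.82(4994) = 4134.08 − 4095.08 = 39
C = 39 + 0.82(8540) = 39 + 7002.8 = 7041.8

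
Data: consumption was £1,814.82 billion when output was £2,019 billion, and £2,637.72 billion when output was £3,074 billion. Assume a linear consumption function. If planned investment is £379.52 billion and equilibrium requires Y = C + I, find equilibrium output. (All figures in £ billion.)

Y = 2816

MPC = (2637.72 − 1814.82)/(3074 − 2019) = 822.9/1055 = 0.78
a = 1814.82 − 0.78(2019) = 240
Equilibrium: Y = 240 + 0.78Y + 379.52
0.22Y = 619.52, so Y = 619.52/0.22 = 2816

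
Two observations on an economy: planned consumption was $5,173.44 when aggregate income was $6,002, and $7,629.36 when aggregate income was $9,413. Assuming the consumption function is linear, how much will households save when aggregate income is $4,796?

MPC = (7629.36 − 5173.44)/(9413 − 6002) = 2455.92/3411 = 0.72
a = 5173.44 − 0.72(6002) = 5173.44 − 4321.44 = 852
C = 852 + 0.72(4796) = 4305.12
S = 4796 − 4305.12 = 490.88

S = 490.88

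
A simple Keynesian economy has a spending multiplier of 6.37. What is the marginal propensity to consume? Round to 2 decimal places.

k = 1/(1 − MPC), so 1 − MPC = 1/k = 1/6.37 = 0.1570
MPC = 1 − 0.1570 = 0.84

MPC = 0.84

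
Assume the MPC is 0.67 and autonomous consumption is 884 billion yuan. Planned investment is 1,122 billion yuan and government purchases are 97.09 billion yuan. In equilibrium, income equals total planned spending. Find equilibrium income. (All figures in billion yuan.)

Y = C + I + G = 884 + 0.67Y + 1122 + 97.09
Y − 0.67Y = 2103.09
0.33Y = 2103.09, so Y = 2103.09/0.33 = 6373

Y = 6373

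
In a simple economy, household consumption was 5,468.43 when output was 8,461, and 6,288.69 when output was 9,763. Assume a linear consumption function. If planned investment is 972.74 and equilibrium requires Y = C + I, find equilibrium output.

MPC = (6288.69 − 5468.43)/(9763 − 8461) = 820.26/1302 = 0.63
a = 5468.43 − 0.63(8461) = 138
Equilibrium: Y = 138 + 0.63Y + 972.74
0.37Y = 1110.74, so Y = 1110.74/0.37 = 3002

Y = 3002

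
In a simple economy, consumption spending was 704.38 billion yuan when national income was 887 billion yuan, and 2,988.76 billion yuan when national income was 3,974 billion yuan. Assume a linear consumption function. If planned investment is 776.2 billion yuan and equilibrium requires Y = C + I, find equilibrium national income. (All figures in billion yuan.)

MPC = (2988.76 − 704.38)/(3974 − 887) = 2284.38/3087 = 0.74
a = 704.38 − 0.74(887) = 48
Equilibrium: Y = 48 + 0.74Y + 776.2
0.26Y = 824.2, so Y = 824.2/0.26 = 3170

Y = 3170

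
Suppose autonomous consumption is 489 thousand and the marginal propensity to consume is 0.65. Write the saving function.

S = Y − C = Y − (489 + 0.65Y) = -489 + (1 − 0.65)Y

S = -489 + 0.35Y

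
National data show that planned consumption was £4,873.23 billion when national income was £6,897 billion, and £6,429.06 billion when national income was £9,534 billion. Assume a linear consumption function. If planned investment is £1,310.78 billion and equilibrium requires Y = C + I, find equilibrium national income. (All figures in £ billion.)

MPC = (6429.06 − 4873.23)/(9534 − 6897) = 1555.83/2637 = 0.59
a = 4873.23 − 0.59(6897) = 804
Equilibrium: Y = 804 + 0.59Y + 1310.78
0.41Y = 2114.78, so Y = 2114.78/0.41 = 5158

Y = 5158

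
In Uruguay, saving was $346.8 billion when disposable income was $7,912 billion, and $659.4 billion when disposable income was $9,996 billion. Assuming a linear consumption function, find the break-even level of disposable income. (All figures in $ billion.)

MPS = ΔS/ΔY = (659.4 − 346.8)/(9996 − 7912) = 312.6/2084 = 0.15
MPC = 1 − MPS = 0.85
From S(7912) = 346.8: −a + 0.15(7912) = 346.8, so a = 1186.8 − 346.8 = 840
Break-even (S = 0): Y = a/MPS = 840/0.15 = 5600

Y = 5600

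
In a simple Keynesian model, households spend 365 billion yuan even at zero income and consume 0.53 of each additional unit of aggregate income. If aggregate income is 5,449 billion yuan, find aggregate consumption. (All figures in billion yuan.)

C = 365 + 0.53(5449) = 365 + 2887.97 = 3252.97

C = 3252.97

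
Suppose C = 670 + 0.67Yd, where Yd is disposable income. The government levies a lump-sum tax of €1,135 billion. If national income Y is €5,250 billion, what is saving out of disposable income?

S = 687.95

Yd = Y − T = 5250 − 1135 = 4115
C = 670 + 0.67(4115) = 670 + 2757.05 = 3427.05
S = Yd − C = 4115 − 3427.05 = 687.95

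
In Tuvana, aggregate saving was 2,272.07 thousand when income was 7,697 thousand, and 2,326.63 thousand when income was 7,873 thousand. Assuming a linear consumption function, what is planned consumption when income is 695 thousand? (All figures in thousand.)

MPS = ΔS/ΔY = (2326.63 − 2272.07)/(7873 − 7697) = 54.56/176 = 0.31
MPC = 1 − MPS = 0.69
Autonomous saving = 2272.07 − 0.31(7697) = -114, so a = 114
C = 114 + 0.69(695) = 114 + 479.55 = 593.55

C = 593.55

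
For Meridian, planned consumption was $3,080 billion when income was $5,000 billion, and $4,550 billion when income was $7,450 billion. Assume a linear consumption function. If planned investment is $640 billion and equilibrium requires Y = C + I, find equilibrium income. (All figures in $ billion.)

MPC = (4550 − 3080)/(7450 − 5000) = 1470/2450 = 0.6
a = 3080 − 0.6(5000) = 80
Equilibrium: Y = 80 + 0.6Y + 640
0.4Y = 720, so Y = 720/0.4 = 1800

Y = 1800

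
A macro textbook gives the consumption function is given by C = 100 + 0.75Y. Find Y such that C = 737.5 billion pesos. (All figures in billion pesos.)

Y = 850

100 + 0.75Y = 737.5
0.75Y = 637.5, so Y = 637.5/0.75 = 850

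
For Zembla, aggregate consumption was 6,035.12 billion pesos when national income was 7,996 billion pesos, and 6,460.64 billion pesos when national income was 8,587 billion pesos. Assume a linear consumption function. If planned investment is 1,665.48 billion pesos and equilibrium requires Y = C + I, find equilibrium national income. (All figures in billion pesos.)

MPC = (6460.64 − 6035.12)/(8587 − 7996) = 425.52/591 = 0.72
a = 6035.12 − 0.72(7996) = 278
Equilibrium: Y = 278 + 0.72Y + 1665.48
0.28Y = 1943.48, so Y = 1943.48/0.28 = 6941

Y = 6941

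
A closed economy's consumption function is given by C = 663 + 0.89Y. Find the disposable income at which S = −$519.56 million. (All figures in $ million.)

S = Y − C = -663 + 0.11Y
-663 + 0.11Y = -519.56, so 0.11Y = 143.44 and Y = 1304

Y = 1304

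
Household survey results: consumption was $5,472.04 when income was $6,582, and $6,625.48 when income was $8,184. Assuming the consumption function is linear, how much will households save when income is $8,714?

MPC = (6625.48 − 5472.04)/(8184 − 6582) = 1153.44/1602 = 0.72
a = 5472.04 − 0.72(6582) = 5472.04 − 4739.04 = 733
C = 733 + 0.72(8714) = 7007.08
S = 8714 − 7007.08 = 1706.92

S = 1706.92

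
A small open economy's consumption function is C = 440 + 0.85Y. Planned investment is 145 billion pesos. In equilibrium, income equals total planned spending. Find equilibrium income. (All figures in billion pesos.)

Y = 3900

Y = C + I = 440 + 0.85Y + 145
Y − 0.85Y = 585
0.15Y = 585, so Y = 585/0.15 = 3900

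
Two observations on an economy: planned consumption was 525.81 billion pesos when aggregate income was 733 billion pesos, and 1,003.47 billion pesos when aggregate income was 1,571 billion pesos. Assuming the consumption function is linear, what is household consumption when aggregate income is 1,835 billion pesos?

MPC = (1003.47 − 525.81)/(1571 − 733) = 477.66/838 = 0.57
a = 525.81 − 0.57(733) = 525.81 − 417.81 = 108
C = 108 + 0.57(1835) = 108 + 1045.95 = 1153.95

C = 1153.95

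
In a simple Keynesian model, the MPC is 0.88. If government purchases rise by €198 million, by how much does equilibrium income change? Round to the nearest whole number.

ΔY ≈ 1650

The multiplier is 1/(1 − MPC) = 1/0.12.
ΔY = 198/0.12 = 1650.00 ≈ 1650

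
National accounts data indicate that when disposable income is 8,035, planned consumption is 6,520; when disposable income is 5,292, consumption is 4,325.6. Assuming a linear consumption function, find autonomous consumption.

a = 92

MPC = ΔC/ΔY = (6520 − 4325.6)/(8035 − 5292) = 2194.4/2743 = 0.8
a = C − MPC·Y = 4325.6 − 0.8(5292) = 4325.6 − 4233.6 = 92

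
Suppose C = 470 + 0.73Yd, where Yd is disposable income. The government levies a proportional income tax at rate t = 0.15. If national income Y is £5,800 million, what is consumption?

C = 4068.9

Yd = (1 − 0.15)(5800) = 0.85(5800) = 4930
C = 470 + 0.73(4930) = 470 + 3598.9 = 4068.9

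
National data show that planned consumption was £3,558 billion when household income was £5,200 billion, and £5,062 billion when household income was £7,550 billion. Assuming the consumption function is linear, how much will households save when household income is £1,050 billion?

MPC = (5062 − 3558)/(7550 − 5200) = 1504/2350 = 0.64
a = 3558 − 0.64(5200) = 3558 − 3328 = 230
C = 230 + 0.64(1050) = 902
S = 1050 − 902 = 148

S = 148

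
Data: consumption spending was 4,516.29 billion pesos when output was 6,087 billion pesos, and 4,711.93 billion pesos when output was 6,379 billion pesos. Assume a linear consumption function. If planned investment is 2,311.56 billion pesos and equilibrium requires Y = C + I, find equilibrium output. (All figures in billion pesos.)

Y = 8332

MPC = (4711.93 − 4516.29)/(6379 − 6087) = 195.64/292 = 0.67
a = 4516.29 − 0.67(6087) = 438
Equilibrium: Y = 438 + 0.67Y + 2311.56
0.33Y = 2749.56, so Y = 2749.56/0.33 = 8332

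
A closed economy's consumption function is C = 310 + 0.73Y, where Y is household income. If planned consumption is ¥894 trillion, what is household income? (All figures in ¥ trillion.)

310 + 0.73Y = 894
0.73Y = 584, so Y = 584/0.73 = 800

Y = 800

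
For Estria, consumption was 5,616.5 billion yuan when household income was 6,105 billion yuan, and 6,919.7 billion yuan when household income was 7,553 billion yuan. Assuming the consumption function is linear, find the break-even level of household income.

Y = 1220

MPC = (6919.7 − 5616.5)/(7553 − 6105) = 1303.2/1448 = 0.9
a = 5616.5 − 0.9(6105) = 5616.5 − 5494.5 = 122
Break-even: Y = a/(1−MPC) = 122/0.1 = 1220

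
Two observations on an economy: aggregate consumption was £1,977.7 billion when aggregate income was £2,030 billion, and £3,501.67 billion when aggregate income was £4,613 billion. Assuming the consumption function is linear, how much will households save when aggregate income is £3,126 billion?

MPC = (3501.67 − 1977.7)/(4613 − 2030) = 1523.97/2583 = 0.59
a = 1977.7 − 0.59(2030) = 1977.7 − 1197.7 = 780
C = 780 + 0.59(3126) = 2624.34
S = 3126 − 2624.34 = 501.66

S = 501.66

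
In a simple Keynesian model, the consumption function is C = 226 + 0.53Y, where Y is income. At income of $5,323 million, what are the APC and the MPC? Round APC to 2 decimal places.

MPC = 0.53 (the slope of the consumption function)
C = 226 + 0.53(5323) = 3047.19, so APC = 3047.19/5323 = 0.57

APC = 0.57; MPC = 0.53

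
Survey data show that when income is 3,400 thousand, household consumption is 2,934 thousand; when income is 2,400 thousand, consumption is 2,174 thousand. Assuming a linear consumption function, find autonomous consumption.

a = 350

MPC = ΔC/ΔY = (2934 − 2174)/(3400 − 2400) = 760/1000 = 0.76
a = C − MPC·Y = 2174 − 0.76(2400) = 2174 − 1824 = 350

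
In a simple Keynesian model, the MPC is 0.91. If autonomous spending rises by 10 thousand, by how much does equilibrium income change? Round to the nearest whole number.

The multiplier is 1/(1 − MPC) = 1/0.09.
ΔY = 10/0.09 = 111.11 ≈ 111

ΔY ≈ 111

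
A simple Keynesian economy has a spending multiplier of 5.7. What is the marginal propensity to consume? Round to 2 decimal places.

MPC = 0.82

k = 1/(1 − MPC), so 1 − MPC = 1/k = 1/5.7 = 0.1754
MPC = 1 − 0.1754 = 0.82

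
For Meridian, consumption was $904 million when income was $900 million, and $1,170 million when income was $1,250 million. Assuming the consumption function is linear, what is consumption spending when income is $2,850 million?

MPC = (1170 − 904)/(1250 − 900) = 266/350 = 0.76
a = 904 − 0.76(900) = 904 − 684 = 220
C = 220 + 0.76(2850) = 220 + 2166 = 2386

C = 2386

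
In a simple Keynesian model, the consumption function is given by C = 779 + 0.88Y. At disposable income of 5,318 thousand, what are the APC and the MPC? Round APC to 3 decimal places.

MPC = 0.88 (the slope of the consumption function)
C = 779 + 0.88(5318) = 5458.84, so APC = 5458.84/5318 = 1.026

APC = 1.026; MPC = 0.88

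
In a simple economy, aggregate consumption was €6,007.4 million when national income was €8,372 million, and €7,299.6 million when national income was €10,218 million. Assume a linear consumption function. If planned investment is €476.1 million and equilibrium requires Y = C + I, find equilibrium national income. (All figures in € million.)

MPC = (7299.6 − 6007.4)/(10218 − 8372) = 1292.2/1846 = 0.7
a = 6007.4 − 0.7(8372) = 147
Equilibrium: Y = 147 + 0.7Y + 476.1
0.3Y = 623.1, so Y = 623.1/0.3 = 2077

Y = 2077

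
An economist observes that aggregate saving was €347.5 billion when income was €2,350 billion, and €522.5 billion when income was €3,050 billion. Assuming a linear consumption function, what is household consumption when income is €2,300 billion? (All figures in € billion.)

C = 1965

MPS = ΔS/ΔY = (522.5 − 347.5)/(3050 − 2350) = 175/700 = 0.25
MPC = 1 − MPS = 0.75
Autonomous saving = 347.5 − 0.25(2350) = -240, so a = 240
C = 240 + 0.75(2300) = 240 + 1725 = 1965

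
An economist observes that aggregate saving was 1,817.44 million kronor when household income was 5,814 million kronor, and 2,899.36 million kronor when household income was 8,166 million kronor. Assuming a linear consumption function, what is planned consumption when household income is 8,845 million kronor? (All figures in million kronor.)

C = 5633.3

MPS = ΔS/ΔY = (2899.36 − 1817.44)/(8166 − 5814) = 1081.92/2352 = 0.46
MPC = 1 − MPS = 0.54
Autonomous saving = 1817.44 − 0.46(5814) = -857, so a = 857
C = 857 + 0.54(8845) = 857 + 4776.3 = 5633.3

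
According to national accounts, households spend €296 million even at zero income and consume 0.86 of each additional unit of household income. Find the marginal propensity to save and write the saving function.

MPS = 0.14; S = -296 + 0.14Y

MPS = 1 − MPC = 1 − 0.86 = 0.14
S = Y − C = -296 + 0.14Y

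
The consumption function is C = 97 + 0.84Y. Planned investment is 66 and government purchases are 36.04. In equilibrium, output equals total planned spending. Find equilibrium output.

Y = 1244

Y = C + I + G = 97 + 0.84Y + 66 + 36.04
Y − 0.84Y = 199.04
0.16Y = 199.04, so Y = 199.04/0.16 = 1244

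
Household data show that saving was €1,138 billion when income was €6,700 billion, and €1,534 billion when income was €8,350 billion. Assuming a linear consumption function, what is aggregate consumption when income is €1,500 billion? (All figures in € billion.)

MPS = ΔS/ΔY = (1534 − 1138)/(8350 − 6700) = 396/1650 = 0.24
MPC = 1 − MPS = 0.76
Autonomous saving = 1138 − 0.24(6700) = -470, so a = 470
C = 470 + 0.76(1500) = 470 + 1140 = 1610

C = 1610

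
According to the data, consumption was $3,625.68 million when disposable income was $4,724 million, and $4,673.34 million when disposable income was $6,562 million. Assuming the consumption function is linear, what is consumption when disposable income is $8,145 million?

MPC = (4673.34 − 3625.68)/(6562 − 4724) = 1047.66/1838 = 0.57
a = 3625.68 − 0.57(4724) = 3625.68 − 2692.68 = 933
C = 933 + 0.57(8145) = 933 + 4642.65 = 5575.65

C = 5575.65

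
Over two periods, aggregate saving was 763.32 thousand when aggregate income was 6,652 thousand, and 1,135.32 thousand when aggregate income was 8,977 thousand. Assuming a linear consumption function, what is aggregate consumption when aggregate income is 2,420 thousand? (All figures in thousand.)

C = 2333.8

MPS = ΔS/ΔY = (1135.32 − 763.32)/(8977 − 6652) = 372/2325 = 0.16
MPC = 1 − MPS = 0.84
Autonomous saving = 763.32 − 0.16(6652) = -301, so a = 301
C = 301 + 0.84(2420) = 301 + 2032.8 = 2333.8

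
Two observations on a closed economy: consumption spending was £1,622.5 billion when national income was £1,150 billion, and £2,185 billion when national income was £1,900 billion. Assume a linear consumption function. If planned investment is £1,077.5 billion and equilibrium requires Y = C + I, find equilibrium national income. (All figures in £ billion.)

MPC = (2185 − 1622.5)/(1900 − 1150) = 562.5/750 = 0.75
a = 1622.5 − 0.75(1150) = 760
Equilibrium: Y = 760 + 0.75Y + 1077.5
0.25Y = 1837.5, so Y = 1837.5/0.25 = 7350

Y = 7350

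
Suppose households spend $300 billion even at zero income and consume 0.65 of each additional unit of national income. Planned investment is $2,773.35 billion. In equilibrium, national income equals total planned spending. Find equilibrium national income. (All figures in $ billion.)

Y = 8781

Y = C + I = 300 + 0.65Y + 2773.35
Y − 0.65Y = 3073.35
0.35Y = 3073.35, so Y = 3073.35/0.35 = 8781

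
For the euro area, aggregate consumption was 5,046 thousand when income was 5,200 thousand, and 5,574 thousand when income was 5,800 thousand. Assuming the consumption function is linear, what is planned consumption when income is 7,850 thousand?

MPC = (5574 − 5046)/(5800 − 5200) = 528/600 = 0.88
a = 5046 − 0.88(5200) = 5046 − 4576 = 470
C = 470 + 0.88(7850) = 470 + 6908 = 7378

C = 7378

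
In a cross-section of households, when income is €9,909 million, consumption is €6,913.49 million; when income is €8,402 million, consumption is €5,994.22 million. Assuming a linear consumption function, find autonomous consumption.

a = 869

MPC = ΔC/ΔY = (6913.49 − 5994.22)/(9909 − 8402) = 919.27/1507 = 0.61
a = C − MPC·Y = 5994.22 − 0.61(8402) = 5994.22 − 5125.22 = 869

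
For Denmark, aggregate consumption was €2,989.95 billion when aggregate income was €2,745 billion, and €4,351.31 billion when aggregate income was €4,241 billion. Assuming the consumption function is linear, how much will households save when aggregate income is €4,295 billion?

MPC = (4351.31 − 2989.95)/(4241 − 2745) = 1361.36/1496 = 0.91
a = 2989.95 − 0.91(2745) = 2989.95 − 2497.95 = 492
C = 492 + 0.91(4295) = 4400.45
S = 4295 − 4400.45 = -105.45

S = -105.45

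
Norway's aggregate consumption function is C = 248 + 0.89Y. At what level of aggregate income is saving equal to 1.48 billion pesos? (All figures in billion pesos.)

S = Y − C = -248 + 0.11Y
-248 + 0.11Y = 1.48, so 0.11Y = 249.48 and Y = 2268

Y = 2268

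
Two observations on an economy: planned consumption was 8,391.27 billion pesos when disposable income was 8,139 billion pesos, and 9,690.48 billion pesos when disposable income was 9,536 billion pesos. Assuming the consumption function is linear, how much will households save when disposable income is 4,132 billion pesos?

MPC = (9690.48 − 8391.27)/(9536 − 8139) = 1299.21/1397 = 0.93
a = 8391.27 − 0.93(8139) = 8391.27 − 7569.27 = 822
C = 822 + 0.93(4132) = 4664.76
S = 4132 − 4664.76 = -532.76

S = -532.76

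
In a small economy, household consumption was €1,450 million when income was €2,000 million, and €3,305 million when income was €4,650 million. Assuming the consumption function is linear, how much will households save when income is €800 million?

S = 190

MPC = (3305 − 1450)/(4650 − 2000) = 1855/2650 = 0.7
a = 1450 − 0.7(2000) = 1450 − 1400 = 50
C = 50 + 0.7(800) = 610
S = 800 − 610 = 190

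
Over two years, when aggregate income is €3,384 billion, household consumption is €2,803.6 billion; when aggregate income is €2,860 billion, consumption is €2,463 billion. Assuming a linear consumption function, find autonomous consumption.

a = 604

MPC = ΔC/ΔY = (2803.6 − 2463)/(3384 − 2860) = 340.6/524 = 0.65
a = C − MPC·Y = 2463 − 0.65(2860) = 2463 − 1859 = 604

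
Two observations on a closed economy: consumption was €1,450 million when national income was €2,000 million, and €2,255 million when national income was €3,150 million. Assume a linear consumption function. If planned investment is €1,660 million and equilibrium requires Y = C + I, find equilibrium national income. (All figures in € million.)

Y = 5700

MPC = (2255 − 1450)/(3150 − 2000) = 805/1150 = 0.7
a = 1450 − 0.7(2000) = 50
Equilibrium: Y = 50 + 0.7Y + 1660
0.3Y = 1710, so Y = 1710/0.3 = 5700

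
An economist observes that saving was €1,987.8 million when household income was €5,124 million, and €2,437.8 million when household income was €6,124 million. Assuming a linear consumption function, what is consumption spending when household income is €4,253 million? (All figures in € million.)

MPS = ΔS/ΔY = (2437.8 − 1987.8)/(6124 − 5124) = 450/1000 = 0.45
MPC = 1 − MPS = 0.55
Autonomous saving = 1987.8 − 0.45(5124) = -318, so a = 318
C = 318 + 0.55(4253) = 318 + 2339.15 = 2657.15

C = 2657.15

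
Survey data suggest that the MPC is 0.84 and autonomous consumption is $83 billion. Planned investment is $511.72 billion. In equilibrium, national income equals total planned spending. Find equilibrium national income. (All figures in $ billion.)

Y = C + I = 83 + 0.84Y + 511.72
Y − 0.84Y = 594.72
0.16Y = 594.72, so Y = 594.72/0.16 = 3717

Y = 3717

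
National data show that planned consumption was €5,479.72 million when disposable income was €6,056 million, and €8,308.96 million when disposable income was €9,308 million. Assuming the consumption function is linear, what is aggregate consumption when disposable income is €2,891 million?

MPC = (8308.96 − 5479.72)/(9308 − 6056) = 2829.24/3252 = 0.87
a = 5479.72 − 0.87(6056) = 5479.72 − 5268.72 = 211
C = 211 + 0.87(2891) = 211 + 2515.17 = 2726.17

C = 2726.17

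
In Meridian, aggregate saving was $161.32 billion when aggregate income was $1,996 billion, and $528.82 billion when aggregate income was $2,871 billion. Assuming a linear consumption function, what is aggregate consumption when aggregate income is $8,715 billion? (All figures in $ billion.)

MPS = ΔS/ΔY = (528.82 − 161.32)/(2871 − 1996) = 367.5/875 = 0.42
MPC = 1 − MPS = 0.58
Autonomous saving = 161.32 − 0.42(1996) = -677, so a = 677
C = 677 + 0.58(8715) = 677 + 5054.7 = 5731.7

C = 5731.7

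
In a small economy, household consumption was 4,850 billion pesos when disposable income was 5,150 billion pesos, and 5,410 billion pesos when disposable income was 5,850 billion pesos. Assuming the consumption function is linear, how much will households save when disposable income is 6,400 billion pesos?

S = 550

MPC = (5410 − 4850)/(5850 − 5150) = 560/700 = 0.8
a = 4850 − 0.8(5150) = 4850 − 4120 = 730
C = 730 + 0.8(6400) = 5850
S = 6400 − 5850 = 550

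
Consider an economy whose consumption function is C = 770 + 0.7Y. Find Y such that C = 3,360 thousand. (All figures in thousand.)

Y = 3700

770 + 0.7Y = 3360
0.7Y = 2590, so Y = 2590/0.7 = 3700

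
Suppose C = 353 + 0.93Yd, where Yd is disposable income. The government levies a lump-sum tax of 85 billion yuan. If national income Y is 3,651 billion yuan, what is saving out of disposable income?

S = -103.38

Yd = Y − T = 3651 − 85 = 3566
C = 353 + 0.93(3566) = 353 + 3316.38 = 3669.38
S = Yd − C = 3566 − 3669.38 = -103.38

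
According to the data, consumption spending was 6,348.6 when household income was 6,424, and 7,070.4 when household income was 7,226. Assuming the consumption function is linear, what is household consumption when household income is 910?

C = 1386

MPC = (7070.4 − 6348.6)/(7226 − 6424) = 721.8/802 = 0.9
a = 6348.6 − 0.9(6424) = 6348.6 − 5781.6 = 567
C = 567 + 0.9(910) = 567 + 819 = 1386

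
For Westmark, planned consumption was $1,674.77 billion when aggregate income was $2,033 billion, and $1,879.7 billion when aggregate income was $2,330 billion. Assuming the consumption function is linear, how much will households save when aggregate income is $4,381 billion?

MPC = (1879.7 − 1674.77)/(2330 − 2033) = 204.93/297 = 0.69
a = 1674.77 − 0.69(2033) = 1674.77 − 1402.77 = 272
C = 272 + 0.69(4381) = 3294.89
S = 4381 − 3294.89 = 1086.11

S = 1086.11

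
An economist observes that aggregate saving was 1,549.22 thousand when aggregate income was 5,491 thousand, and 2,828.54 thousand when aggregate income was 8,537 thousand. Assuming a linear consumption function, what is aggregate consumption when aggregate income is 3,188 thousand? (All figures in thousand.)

C = 2606.04

MPS = ΔS/ΔY = (2828.54 − 1549.22)/(8537 − 5491) = 1279.32/3046 = 0.42
MPC = 1 − MPS = 0.58
Autonomous saving = 1549.22 − 0.42(5491) = -757, so a = 757
C = 757 + 0.58(3188) = 757 + 1849.04 = 2606.04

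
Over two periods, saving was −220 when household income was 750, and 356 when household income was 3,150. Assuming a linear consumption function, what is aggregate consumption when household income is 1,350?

MPS = ΔS/ΔY = (356 − (-220))/(3150 − 750) = 576/2400 = 0.24
MPC = 1 − MPS = 0.76
Autonomous saving = -220 − 0.24(750) = -400, so a = 400
C = 400 + 0.76(1350) = 400 + 1026 = 1426

C = 1426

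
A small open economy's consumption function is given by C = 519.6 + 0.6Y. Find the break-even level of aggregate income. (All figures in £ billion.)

Y = 1299

At break-even, C = Y: 519.6 + 0.6Y = Y
0.4Y = 519.6, so Y = 519.6/0.4 = 1299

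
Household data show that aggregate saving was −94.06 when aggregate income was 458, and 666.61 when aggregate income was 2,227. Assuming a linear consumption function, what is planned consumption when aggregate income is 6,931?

C = 4241.67

MPS = ΔS/ΔY = (666.61 − (-94.06))/(2227 − 458) = 760.67/1769 = 0.43
MPC = 1 − MPS = 0.57
Autonomous saving = -94.06 − 0.43(458) = -291, so a = 291
C = 291 + 0.57(6931) = 291 + 3950.67 = 4241.67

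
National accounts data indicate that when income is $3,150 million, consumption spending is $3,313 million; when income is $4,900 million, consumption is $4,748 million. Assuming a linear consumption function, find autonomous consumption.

a = 730

MPC = ΔC/ΔY = (4748 − 3313)/(4900 − 3150) = 1435/1750 = 0.82
a = C − MPC·Y = 3313 − 0.82(3150) = 3313 − 2583 = 730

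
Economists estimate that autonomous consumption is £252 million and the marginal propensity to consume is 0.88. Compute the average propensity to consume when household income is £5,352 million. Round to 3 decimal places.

APC = 0.927

C = 252 + 0.88(5352) = 4961.76
APC = C/Y = 4961.76/5352 = 0.927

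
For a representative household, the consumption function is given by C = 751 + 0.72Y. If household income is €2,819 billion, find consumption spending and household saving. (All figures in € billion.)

C = 751 + 0.72(2819) = 751 + 2029.68 = 2780.68
S = Y − C = 2819 − 2780.68 = 38.32

C = 2780.68; S = 38.32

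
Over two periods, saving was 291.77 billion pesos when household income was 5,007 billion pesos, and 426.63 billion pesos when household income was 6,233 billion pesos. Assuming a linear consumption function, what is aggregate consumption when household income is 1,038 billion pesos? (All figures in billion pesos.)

C = 1182.82

MPS = ΔS/ΔY = (426.63 − 291.77)/(6233 − 5007) = 134.86/1226 = 0.11
MPC = 1 − MPS = 0.89
Autonomous saving = 291.77 − 0.11(5007) = -259, so a = 259
C = 259 + 0.89(1038) = 259 + 923.82 = 1182.82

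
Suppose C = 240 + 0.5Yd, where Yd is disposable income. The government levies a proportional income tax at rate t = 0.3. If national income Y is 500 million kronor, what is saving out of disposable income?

S = -65

Yd = (1 − 0.3)(500) = 0.7(500) = 350
C = 240 + 0.5(350) = 240 + 175 = 415
S = Yd − C = 350 − 415 = -65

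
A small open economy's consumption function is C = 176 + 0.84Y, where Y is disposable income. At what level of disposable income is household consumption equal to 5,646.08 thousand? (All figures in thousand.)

176 + 0.84Y = 5646.08
0.84Y = 5470.08, so Y = 5470.08/0.84 = 6512

Y = 6512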